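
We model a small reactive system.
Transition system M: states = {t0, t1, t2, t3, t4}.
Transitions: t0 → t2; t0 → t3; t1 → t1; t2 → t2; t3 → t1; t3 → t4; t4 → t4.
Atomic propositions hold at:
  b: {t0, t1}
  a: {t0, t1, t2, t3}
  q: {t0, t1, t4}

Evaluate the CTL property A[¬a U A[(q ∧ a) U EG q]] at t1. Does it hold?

Sat(¬a) = {t4}
Sat(q ∧ a) = {t0, t1}
EG q: greatest fixpoint, start Z0 = {t0, t1, t4}, keep only states in Sat with some successor in Z. Z1 = {t1, t4}; fixed.
Sat(EG q) = {t1, t4}
A[(q ∧ a) U EG q]: least fixpoint, start Z0 = Sat(EG q) = {t1, t4}, add states in Sat(q ∧ a) with every successor in Z. Already a fixed point.
Sat(A[(q ∧ a) U EG q]) = {t1, t4}
A[¬a U A[(q ∧ a) U EG q]]: least fixpoint, start Z0 = Sat(A[(q ∧ a) U EG q]) = {t1, t4}, add states in Sat(¬a) with every successor in Z. Already a fixed point.
Sat(A[¬a U A[(q ∧ a) U EG q]]) = {t1, t4}
t1 ∈ Sat(A[¬a U A[(q ∧ a) U EG q]]) = {t1, t4}, so the formula holds at t1.

Yes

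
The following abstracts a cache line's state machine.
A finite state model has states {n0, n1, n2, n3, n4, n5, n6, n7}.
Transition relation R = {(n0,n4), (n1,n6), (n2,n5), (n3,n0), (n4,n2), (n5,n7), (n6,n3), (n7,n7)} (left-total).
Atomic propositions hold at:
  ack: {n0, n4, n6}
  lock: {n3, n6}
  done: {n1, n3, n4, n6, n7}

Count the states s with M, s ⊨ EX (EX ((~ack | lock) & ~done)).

2

Sat(~ack) = {n1, n2, n3, n5, n7}
Sat(~ack | lock) = {n1, n2, n3, n5, n6, n7}
Sat(~done) = {n0, n2, n5}
Sat((~ack | lock) & ~done) = {n2, n5}
Sat(EX ((~ack | lock) & ~done)) = {s : some successor in {n2, n5}} = {n2, n4}
Sat(EX (EX ((~ack | lock) & ~done))) = {s : some successor in {n2, n4}} = {n0, n4}
|Sat(EX (EX ((~ack | lock) & ~done)))| = |{n0, n4}| = 2.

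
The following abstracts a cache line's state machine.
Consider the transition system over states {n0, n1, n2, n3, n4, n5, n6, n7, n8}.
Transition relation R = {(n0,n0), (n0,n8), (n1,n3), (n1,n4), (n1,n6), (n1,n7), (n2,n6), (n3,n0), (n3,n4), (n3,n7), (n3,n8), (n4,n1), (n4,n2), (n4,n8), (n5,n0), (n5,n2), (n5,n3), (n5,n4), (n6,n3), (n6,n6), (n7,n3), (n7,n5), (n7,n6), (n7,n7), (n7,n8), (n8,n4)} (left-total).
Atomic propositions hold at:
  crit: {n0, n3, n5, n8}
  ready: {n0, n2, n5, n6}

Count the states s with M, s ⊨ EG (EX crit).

Sat(EX crit) = {s : some successor in {n0, n3, n5, n8}} = {n0, n1, n3, n4, n5, n6, n7}
EG (EX crit): greatest fixpoint, start Z0 = {n0, n1, n3, n4, n5, n6, n7}, keep only states in Sat with some successor in Z. Already a fixed point.
Sat(EG (EX crit)) = {n0, n1, n3, n4, n5, n6, n7}
|Sat(EG (EX crit))| = |{n0, n1, n3, n4, n5, n6, n7}| = 7.

7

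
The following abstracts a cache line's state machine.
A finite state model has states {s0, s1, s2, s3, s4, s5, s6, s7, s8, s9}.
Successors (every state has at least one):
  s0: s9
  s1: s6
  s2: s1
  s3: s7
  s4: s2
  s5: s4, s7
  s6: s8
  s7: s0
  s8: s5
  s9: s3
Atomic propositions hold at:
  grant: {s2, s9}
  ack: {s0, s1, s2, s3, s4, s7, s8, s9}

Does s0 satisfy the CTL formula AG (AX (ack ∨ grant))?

Sat(ack ∨ grant) = {s0, s1, s2, s3, s4, s7, s8, s9}
Sat(AX (ack ∨ grant)) = {s : every successor in {s0, s1, s2, s3, s4, s7, s8, s9}} = {s0, s2, s3, s4, s5, s6, s7, s9}
AG (AX (ack ∨ grant)): greatest fixpoint, start Z0 = {s0, s2, s3, s4, s5, s6, s7, s9}, keep only states in Sat with every successor in Z. Z1 = {s0, s3, s4, s5, s7, s9}; Z2 = {s0, s3, s5, s7, s9}; Z3 = {s0, s3, s7, s9}; fixed.
Sat(AG (AX (ack ∨ grant))) = {s0, s3, s7, s9}
s0 ∈ Sat(AG (AX (ack ∨ grant))) = {s0, s3, s7, s9}, so the formula holds at s0.

Yes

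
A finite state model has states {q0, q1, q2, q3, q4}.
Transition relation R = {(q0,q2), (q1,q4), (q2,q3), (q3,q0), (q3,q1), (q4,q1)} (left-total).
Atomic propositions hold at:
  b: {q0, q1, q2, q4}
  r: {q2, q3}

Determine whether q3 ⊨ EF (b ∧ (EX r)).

Sat(EX r) = {s : some successor in {q2, q3}} = {q0, q2}
Sat(b ∧ (EX r)) = {q0, q2}
EF (b ∧ (EX r)): least fixpoint, start Z0 = {q0, q2}, add states with some successor in Z. Z1 = {q0, q2, q3}; fixed.
Sat(EF (b ∧ (EX r))) = {q0, q2, q3}
q3 ∈ Sat(EF (b ∧ (EX r))) = {q0, q2, q3}, so the formula holds at q3.

Yes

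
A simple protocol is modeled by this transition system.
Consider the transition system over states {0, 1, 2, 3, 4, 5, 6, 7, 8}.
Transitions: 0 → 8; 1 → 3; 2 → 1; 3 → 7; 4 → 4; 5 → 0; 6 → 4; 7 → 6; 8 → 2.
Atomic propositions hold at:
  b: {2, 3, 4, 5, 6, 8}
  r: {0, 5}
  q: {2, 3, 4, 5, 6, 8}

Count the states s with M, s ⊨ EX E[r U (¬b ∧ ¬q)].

Sat(¬b) = {0, 1, 7}
Sat(¬q) = {0, 1, 7}
Sat(¬b ∧ ¬q) = {0, 1, 7}
E[r U (¬b ∧ ¬q)]: least fixpoint, start Z0 = Sat((¬b ∧ ¬q)) = {0, 1, 7}, add states in Sat(r) with some successor in Z. Z1 = {0, 1, 5, 7}; fixed.
Sat(E[r U (¬b ∧ ¬q)]) = {0, 1, 5, 7}
Sat(EX E[r U (¬b ∧ ¬q)]) = {s : some successor in {0, 1, 5, 7}} = {2, 3, 5}
|Sat(EX E[r U (¬b ∧ ¬q)])| = |{2, 3, 5}| = 3.

3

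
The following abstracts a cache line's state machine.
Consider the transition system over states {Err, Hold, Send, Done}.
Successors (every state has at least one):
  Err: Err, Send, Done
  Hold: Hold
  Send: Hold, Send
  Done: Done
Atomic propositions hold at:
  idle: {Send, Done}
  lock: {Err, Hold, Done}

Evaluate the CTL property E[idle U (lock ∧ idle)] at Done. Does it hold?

Yes

Sat(lock ∧ idle) = {Done}
E[idle U (lock ∧ idle)]: least fixpoint, start Z0 = Sat((lock ∧ idle)) = {Done}, add states in Sat(idle) with some successor in Z. Already a fixed point.
Sat(E[idle U (lock ∧ idle)]) = {Done}
Done ∈ Sat(E[idle U (lock ∧ idle)]) = {Done}, so the formula holds at Done.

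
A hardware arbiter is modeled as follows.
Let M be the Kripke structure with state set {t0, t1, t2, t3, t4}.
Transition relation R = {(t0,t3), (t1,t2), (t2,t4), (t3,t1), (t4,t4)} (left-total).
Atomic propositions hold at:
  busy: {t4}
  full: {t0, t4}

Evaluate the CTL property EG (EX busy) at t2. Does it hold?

Yes

Sat(EX busy) = {s : some successor in {t4}} = {t2, t4}
EG (EX busy): greatest fixpoint, start Z0 = {t2, t4}, keep only states in Sat with some successor in Z. Already a fixed point.
Sat(EG (EX busy)) = {t2, t4}
t2 ∈ Sat(EG (EX busy)) = {t2, t4}, so the formula holds at t2.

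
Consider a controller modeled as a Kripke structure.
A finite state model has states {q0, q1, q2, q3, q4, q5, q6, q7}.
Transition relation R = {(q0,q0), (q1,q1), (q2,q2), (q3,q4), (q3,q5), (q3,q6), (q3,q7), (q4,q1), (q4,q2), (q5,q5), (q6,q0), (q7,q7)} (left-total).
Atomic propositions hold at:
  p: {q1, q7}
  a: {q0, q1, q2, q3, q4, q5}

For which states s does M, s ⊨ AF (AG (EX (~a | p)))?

Sat(~a) = {q6, q7}
Sat(~a | p) = {q1, q6, q7}
Sat(EX (~a | p)) = {s : some successor in {q1, q6, q7}} = {q1, q3, q4, q7}
AG (EX (~a | p)): greatest fixpoint, start Z0 = {q1, q3, q4, q7}, keep only states in Sat with every successor in Z. Z1 = {q1, q7}; fixed.
Sat(AG (EX (~a | p))) = {q1, q7}
AF (AG (EX (~a | p))): least fixpoint, start Z0 = {q1, q7}, add states with every successor in Z. Already a fixed point.
Sat(AF (AG (EX (~a | p)))) = {q1, q7}

{q1, q7}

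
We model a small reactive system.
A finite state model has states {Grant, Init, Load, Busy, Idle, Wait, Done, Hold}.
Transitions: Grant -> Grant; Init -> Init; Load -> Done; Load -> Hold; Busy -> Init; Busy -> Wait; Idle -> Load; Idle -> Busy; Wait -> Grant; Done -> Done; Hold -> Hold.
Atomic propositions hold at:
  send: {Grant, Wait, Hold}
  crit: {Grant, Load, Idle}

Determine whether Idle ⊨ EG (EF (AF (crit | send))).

Sat(crit | send) = {Grant, Load, Idle, Wait, Hold}
AF (crit | send): least fixpoint, start Z0 = {Grant, Load, Idle, Wait, Hold}, add states with every successor in Z. Already a fixed point.
Sat(AF (crit | send)) = {Grant, Load, Idle, Wait, Hold}
EF (AF (crit | send)): least fixpoint, start Z0 = {Grant, Load, Idle, Wait, Hold}, add states with some successor in Z. Z1 = {Grant, Load, Busy, Idle, Wait, Hold}; fixed.
Sat(EF (AF (crit | send))) = {Grant, Load, Busy, Idle, Wait, Hold}
EG (EF (AF (crit | send))): greatest fixpoint, start Z0 = {Grant, Load, Busy, Idle, Wait, Hold}, keep only states in Sat with some successor in Z. Already a fixed point.
Sat(EG (EF (AF (crit | send)))) = {Grant, Load, Busy, Idle, Wait, Hold}
Idle ∈ Sat(EG (EF (AF (crit | send)))) = {Grant, Load, Busy, Idle, Wait, Hold}, so the formula holds at Idle.

Yes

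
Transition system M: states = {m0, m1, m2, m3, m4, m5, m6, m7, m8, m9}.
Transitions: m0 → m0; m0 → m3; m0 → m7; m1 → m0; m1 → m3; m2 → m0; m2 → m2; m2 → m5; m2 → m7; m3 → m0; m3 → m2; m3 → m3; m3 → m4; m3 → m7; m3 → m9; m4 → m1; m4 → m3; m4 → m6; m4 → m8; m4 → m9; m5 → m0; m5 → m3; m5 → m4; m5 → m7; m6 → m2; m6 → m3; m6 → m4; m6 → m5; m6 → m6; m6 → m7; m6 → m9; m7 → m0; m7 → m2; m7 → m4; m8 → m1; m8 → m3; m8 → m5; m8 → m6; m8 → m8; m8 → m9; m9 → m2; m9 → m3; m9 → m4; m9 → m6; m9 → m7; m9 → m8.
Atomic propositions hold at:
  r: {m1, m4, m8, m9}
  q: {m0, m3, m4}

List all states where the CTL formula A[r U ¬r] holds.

{m0, m1, m2, m3, m5, m6, m7}

Sat(¬r) = {m0, m2, m3, m5, m6, m7}
A[r U ¬r]: least fixpoint, start Z0 = Sat(¬r) = {m0, m2, m3, m5, m6, m7}, add states in Sat(r) with every successor in Z. Z1 = {m0, m1, m2, m3, m5, m6, m7}; fixed.
Sat(A[r U ¬r]) = {m0, m1, m2, m3, m5, m6, m7}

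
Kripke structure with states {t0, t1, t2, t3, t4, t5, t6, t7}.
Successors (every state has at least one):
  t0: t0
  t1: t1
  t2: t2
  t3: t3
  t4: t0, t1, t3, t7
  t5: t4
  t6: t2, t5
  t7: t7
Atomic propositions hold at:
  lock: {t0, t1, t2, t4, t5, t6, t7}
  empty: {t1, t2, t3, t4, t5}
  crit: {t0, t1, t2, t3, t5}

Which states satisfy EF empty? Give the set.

EF empty: least fixpoint, start Z0 = {t1, t2, t3, t4, t5}, add states with some successor in Z. Z1 = {t1, t2, t3, t4, t5, t6}; fixed.
Sat(EF empty) = {t1, t2, t3, t4, t5, t6}

{t1, t2, t3, t4, t5, t6}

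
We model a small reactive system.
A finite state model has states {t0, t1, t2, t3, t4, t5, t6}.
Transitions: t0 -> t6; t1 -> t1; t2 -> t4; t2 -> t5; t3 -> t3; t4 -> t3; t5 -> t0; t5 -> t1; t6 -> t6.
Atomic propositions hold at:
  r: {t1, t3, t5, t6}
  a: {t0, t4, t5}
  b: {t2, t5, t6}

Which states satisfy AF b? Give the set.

{t0, t2, t5, t6}

AF b: least fixpoint, start Z0 = {t2, t5, t6}, add states with every successor in Z. Z1 = {t0, t2, t5, t6}; fixed.
Sat(AF b) = {t0, t2, t5, t6}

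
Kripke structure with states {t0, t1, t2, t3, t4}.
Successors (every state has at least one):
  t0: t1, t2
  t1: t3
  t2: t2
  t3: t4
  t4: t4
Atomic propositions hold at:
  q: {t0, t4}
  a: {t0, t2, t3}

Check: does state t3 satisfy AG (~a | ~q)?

Yes

Sat(~a) = {t1, t4}
Sat(~q) = {t1, t2, t3}
Sat(~a | ~q) = {t1, t2, t3, t4}
AG (~a | ~q): greatest fixpoint, start Z0 = {t1, t2, t3, t4}, keep only states in Sat with every successor in Z. Already a fixed point.
Sat(AG (~a | ~q)) = {t1, t2, t3, t4}
t3 ∈ Sat(AG (~a | ~q)) = {t1, t2, t3, t4}, so the formula holds at t3.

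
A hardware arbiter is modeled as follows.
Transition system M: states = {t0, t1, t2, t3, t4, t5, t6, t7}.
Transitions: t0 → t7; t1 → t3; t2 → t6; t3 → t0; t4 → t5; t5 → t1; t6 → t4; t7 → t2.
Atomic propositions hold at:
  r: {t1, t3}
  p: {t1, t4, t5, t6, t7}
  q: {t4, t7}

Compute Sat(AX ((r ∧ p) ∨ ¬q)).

Sat(r ∧ p) = {t1}
Sat(¬q) = {t0, t1, t2, t3, t5, t6}
Sat((r ∧ p) ∨ ¬q) = {t0, t1, t2, t3, t5, t6}
Sat(AX ((r ∧ p) ∨ ¬q)) = {s : every successor in {t0, t1, t2, t3, t5, t6}} = {t1, t2, t3, t4, t5, t7}

{t1, t2, t3, t4, t5, t7}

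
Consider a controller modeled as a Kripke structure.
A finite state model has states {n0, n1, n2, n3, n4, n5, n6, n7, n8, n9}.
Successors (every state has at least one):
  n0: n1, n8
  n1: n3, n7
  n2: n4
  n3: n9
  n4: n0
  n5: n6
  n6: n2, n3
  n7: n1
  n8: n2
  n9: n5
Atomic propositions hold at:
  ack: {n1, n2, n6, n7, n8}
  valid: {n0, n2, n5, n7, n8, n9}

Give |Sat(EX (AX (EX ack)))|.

Sat(EX ack) = {s : some successor in {n1, n2, n6, n7, n8}} = {n0, n1, n5, n6, n7, n8}
Sat(AX (EX ack)) = {s : every successor in {n0, n1, n5, n6, n7, n8}} = {n0, n4, n5, n7, n9}
Sat(EX (AX (EX ack))) = {s : some successor in {n0, n4, n5, n7, n9}} = {n1, n2, n3, n4, n9}
|Sat(EX (AX (EX ack)))| = |{n1, n2, n3, n4, n9}| = 5.

5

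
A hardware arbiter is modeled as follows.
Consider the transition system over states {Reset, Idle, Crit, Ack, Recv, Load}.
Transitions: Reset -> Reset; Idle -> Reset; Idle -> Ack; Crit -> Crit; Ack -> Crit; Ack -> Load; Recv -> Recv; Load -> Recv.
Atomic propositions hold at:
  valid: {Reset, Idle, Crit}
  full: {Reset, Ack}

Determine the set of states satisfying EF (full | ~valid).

{Reset, Idle, Ack, Recv, Load}

Sat(~valid) = {Ack, Recv, Load}
Sat(full | ~valid) = {Reset, Ack, Recv, Load}
EF (full | ~valid): least fixpoint, start Z0 = {Reset, Ack, Recv, Load}, add states with some successor in Z. Z1 = {Reset, Idle, Ack, Recv, Load}; fixed.
Sat(EF (full | ~valid)) = {Reset, Idle, Ack, Recv, Load}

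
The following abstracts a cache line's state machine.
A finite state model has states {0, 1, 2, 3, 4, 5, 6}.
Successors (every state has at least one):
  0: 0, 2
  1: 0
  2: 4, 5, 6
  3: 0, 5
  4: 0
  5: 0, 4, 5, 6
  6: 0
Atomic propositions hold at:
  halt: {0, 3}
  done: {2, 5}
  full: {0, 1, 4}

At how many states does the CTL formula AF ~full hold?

Sat(~full) = {2, 3, 5, 6}
AF ~full: least fixpoint, start Z0 = {2, 3, 5, 6}, add states with every successor in Z. Already a fixed point.
Sat(AF ~full) = {2, 3, 5, 6}
|Sat(AF ~full)| = |{2, 3, 5, 6}| = 4.

4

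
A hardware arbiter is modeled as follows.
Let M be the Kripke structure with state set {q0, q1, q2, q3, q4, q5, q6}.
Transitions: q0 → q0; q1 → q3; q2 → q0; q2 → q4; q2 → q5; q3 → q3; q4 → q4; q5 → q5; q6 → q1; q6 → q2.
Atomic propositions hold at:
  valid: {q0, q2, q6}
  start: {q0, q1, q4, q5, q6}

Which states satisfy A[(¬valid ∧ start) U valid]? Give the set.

Sat(¬valid) = {q1, q3, q4, q5}
Sat(¬valid ∧ start) = {q1, q4, q5}
A[(¬valid ∧ start) U valid]: least fixpoint, start Z0 = Sat(valid) = {q0, q2, q6}, add states in Sat(¬valid ∧ start) with every successor in Z. Already a fixed point.
Sat(A[(¬valid ∧ start) U valid]) = {q0, q2, q6}

{q0, q2, q6}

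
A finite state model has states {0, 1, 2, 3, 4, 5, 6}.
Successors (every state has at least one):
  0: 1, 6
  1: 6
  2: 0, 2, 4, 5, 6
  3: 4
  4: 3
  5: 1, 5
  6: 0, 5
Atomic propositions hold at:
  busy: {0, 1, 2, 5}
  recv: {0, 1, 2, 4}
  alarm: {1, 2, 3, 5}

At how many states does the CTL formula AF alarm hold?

5

AF alarm: least fixpoint, start Z0 = {1, 2, 3, 5}, add states with every successor in Z. Z1 = {1, 2, 3, 4, 5}; fixed.
Sat(AF alarm) = {1, 2, 3, 4, 5}
|Sat(AF alarm)| = |{1, 2, 3, 4, 5}| = 5.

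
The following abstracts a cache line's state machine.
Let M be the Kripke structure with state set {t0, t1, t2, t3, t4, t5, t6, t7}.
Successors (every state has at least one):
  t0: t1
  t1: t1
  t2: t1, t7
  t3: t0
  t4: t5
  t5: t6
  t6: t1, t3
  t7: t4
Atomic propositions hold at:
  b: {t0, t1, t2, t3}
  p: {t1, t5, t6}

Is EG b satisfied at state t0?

Yes

EG b: greatest fixpoint, start Z0 = {t0, t1, t2, t3}, keep only states in Sat with some successor in Z. Already a fixed point.
Sat(EG b) = {t0, t1, t2, t3}
t0 ∈ Sat(EG b) = {t0, t1, t2, t3}, so the formula holds at t0.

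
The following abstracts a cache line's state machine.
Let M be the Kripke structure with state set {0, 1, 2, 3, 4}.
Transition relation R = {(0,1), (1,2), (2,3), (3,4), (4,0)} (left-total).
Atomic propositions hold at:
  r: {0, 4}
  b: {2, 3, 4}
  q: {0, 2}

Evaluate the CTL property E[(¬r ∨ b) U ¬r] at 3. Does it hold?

Yes

Sat(¬r) = {1, 2, 3}
Sat(¬r ∨ b) = {1, 2, 3, 4}
E[(¬r ∨ b) U ¬r]: least fixpoint, start Z0 = Sat(¬r) = {1, 2, 3}, add states in Sat(¬r ∨ b) with some successor in Z. Already a fixed point.
Sat(E[(¬r ∨ b) U ¬r]) = {1, 2, 3}
3 ∈ Sat(E[(¬r ∨ b) U ¬r]) = {1, 2, 3}, so the formula holds at 3.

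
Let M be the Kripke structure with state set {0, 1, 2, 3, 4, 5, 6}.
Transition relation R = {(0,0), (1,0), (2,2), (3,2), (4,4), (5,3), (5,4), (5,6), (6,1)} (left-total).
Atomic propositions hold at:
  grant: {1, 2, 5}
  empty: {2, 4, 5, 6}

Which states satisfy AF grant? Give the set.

{1, 2, 3, 5, 6}

AF grant: least fixpoint, start Z0 = {1, 2, 5}, add states with every successor in Z. Z1 = {1, 2, 3, 5, 6}; fixed.
Sat(AF grant) = {1, 2, 3, 5, 6}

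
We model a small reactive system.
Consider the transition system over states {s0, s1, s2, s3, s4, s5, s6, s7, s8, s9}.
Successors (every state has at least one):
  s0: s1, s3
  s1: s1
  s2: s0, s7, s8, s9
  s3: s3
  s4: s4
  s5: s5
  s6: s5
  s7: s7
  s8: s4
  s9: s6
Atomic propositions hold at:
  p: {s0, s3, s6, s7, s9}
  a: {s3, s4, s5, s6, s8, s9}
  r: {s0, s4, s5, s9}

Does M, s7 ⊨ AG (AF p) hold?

Yes

AF p: least fixpoint, start Z0 = {s0, s3, s6, s7, s9}, add states with every successor in Z. Already a fixed point.
Sat(AF p) = {s0, s3, s6, s7, s9}
AG (AF p): greatest fixpoint, start Z0 = {s0, s3, s6, s7, s9}, keep only states in Sat with every successor in Z. Z1 = {s3, s7, s9}; Z2 = {s3, s7}; fixed.
Sat(AG (AF p)) = {s3, s7}
s7 ∈ Sat(AG (AF p)) = {s3, s7}, so the formula holds at s7.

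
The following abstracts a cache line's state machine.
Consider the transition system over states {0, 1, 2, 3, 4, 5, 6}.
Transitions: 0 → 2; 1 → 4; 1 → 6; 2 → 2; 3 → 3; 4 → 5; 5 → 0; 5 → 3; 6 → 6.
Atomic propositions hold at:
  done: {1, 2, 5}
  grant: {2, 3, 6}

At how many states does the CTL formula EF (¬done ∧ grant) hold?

Sat(¬done) = {0, 3, 4, 6}
Sat(¬done ∧ grant) = {3, 6}
EF (¬done ∧ grant): least fixpoint, start Z0 = {3, 6}, add states with some successor in Z. Z1 = {1, 3, 5, 6}; Z2 = {1, 3, 4, 5, 6}; fixed.
Sat(EF (¬done ∧ grant)) = {1, 3, 4, 5, 6}
|Sat(EF (¬done ∧ grant))| = |{1, 3, 4, 5, 6}| = 5.

5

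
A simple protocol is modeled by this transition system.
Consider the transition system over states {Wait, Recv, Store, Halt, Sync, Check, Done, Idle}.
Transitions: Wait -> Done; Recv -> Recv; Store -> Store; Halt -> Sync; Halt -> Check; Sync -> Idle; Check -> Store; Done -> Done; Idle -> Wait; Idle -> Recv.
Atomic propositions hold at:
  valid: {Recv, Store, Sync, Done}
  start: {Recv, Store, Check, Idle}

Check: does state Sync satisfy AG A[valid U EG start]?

EG start: greatest fixpoint, start Z0 = {Recv, Store, Check, Idle}, keep only states in Sat with some successor in Z. Already a fixed point.
Sat(EG start) = {Recv, Store, Check, Idle}
A[valid U EG start]: least fixpoint, start Z0 = Sat(EG start) = {Recv, Store, Check, Idle}, add states in Sat(valid) with every successor in Z. Z1 = {Recv, Store, Sync, Check, Idle}; fixed.
Sat(A[valid U EG start]) = {Recv, Store, Sync, Check, Idle}
AG A[valid U EG start]: greatest fixpoint, start Z0 = {Recv, Store, Sync, Check, Idle}, keep only states in Sat with every successor in Z. Z1 = {Recv, Store, Sync, Check}; Z2 = {Recv, Store, Check}; fixed.
Sat(AG A[valid U EG start]) = {Recv, Store, Check}
Sync ∉ Sat(AG A[valid U EG start]) = {Recv, Store, Check}, so the formula does not hold at Sync.

No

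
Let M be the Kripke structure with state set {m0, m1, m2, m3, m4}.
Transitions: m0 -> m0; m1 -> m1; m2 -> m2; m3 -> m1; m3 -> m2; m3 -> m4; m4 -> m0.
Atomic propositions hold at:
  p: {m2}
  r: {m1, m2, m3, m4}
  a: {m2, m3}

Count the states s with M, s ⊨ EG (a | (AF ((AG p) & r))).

AG p: greatest fixpoint, start Z0 = {m2}, keep only states in Sat with every successor in Z. Already a fixed point.
Sat(AG p) = {m2}
Sat((AG p) & r) = {m2}
AF ((AG p) & r): least fixpoint, start Z0 = {m2}, add states with every successor in Z. Already a fixed point.
Sat(AF ((AG p) & r)) = {m2}
Sat(a | (AF ((AG p) & r))) = {m2, m3}
EG (a | (AF ((AG p) & r))): greatest fixpoint, start Z0 = {m2, m3}, keep only states in Sat with some successor in Z. Already a fixed point.
Sat(EG (a | (AF ((AG p) & r)))) = {m2, m3}
|Sat(EG (a | (AF ((AG p) & r))))| = |{m2, m3}| = 2.

2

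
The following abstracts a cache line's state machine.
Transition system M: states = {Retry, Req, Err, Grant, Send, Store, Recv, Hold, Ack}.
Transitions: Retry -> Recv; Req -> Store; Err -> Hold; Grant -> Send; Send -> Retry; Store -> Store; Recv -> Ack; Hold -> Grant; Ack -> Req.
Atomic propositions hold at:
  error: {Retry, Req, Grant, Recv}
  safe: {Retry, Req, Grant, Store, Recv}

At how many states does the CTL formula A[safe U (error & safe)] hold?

4

Sat(error & safe) = {Retry, Req, Grant, Recv}
A[safe U (error & safe)]: least fixpoint, start Z0 = Sat((error & safe)) = {Retry, Req, Grant, Recv}, add states in Sat(safe) with every successor in Z. Already a fixed point.
Sat(A[safe U (error & safe)]) = {Retry, Req, Grant, Recv}
|Sat(A[safe U (error & safe)])| = |{Retry, Req, Grant, Recv}| = 4.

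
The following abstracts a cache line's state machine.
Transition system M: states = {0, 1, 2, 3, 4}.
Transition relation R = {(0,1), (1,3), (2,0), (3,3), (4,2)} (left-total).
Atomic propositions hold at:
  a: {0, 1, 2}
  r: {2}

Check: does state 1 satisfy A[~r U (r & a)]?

Sat(~r) = {0, 1, 3, 4}
Sat(r & a) = {2}
A[~r U (r & a)]: least fixpoint, start Z0 = Sat((r & a)) = {2}, add states in Sat(~r) with every successor in Z. Z1 = {2, 4}; fixed.
Sat(A[~r U (r & a)]) = {2, 4}
1 ∉ Sat(A[~r U (r & a)]) = {2, 4}, so the formula does not hold at 1.

No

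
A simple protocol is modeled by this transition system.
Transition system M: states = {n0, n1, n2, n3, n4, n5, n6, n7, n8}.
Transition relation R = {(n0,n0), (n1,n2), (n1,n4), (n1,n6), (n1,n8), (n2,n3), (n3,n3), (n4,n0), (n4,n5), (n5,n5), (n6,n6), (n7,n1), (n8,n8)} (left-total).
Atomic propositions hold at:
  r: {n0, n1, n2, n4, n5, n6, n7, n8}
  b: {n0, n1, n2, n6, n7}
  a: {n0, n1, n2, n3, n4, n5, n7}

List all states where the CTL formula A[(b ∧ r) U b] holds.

{n0, n1, n2, n6, n7}

Sat(b ∧ r) = {n0, n1, n2, n6, n7}
A[(b ∧ r) U b]: least fixpoint, start Z0 = Sat(b) = {n0, n1, n2, n6, n7}, add states in Sat(b ∧ r) with every successor in Z. Already a fixed point.
Sat(A[(b ∧ r) U b]) = {n0, n1, n2, n6, n7}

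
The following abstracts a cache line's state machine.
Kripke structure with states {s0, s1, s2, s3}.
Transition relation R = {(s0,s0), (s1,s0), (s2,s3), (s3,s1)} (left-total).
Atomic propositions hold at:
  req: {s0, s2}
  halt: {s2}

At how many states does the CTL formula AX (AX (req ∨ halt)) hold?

3

Sat(req ∨ halt) = {s0, s2}
Sat(AX (req ∨ halt)) = {s : every successor in {s0, s2}} = {s0, s1}
Sat(AX (AX (req ∨ halt))) = {s : every successor in {s0, s1}} = {s0, s1, s3}
|Sat(AX (AX (req ∨ halt)))| = |{s0, s1, s3}| = 3.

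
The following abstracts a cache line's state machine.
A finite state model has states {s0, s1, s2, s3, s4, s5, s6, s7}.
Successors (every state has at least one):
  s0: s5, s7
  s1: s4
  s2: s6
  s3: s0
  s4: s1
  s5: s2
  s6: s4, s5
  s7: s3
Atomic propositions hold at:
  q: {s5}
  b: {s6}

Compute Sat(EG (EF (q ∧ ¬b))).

Sat(¬b) = {s0, s1, s2, s3, s4, s5, s7}
Sat(q ∧ ¬b) = {s5}
EF (q ∧ ¬b): least fixpoint, start Z0 = {s5}, add states with some successor in Z. Z1 = {s0, s5, s6}; Z2 = {s0, s2, s3, s5, s6}; Z3 = {s0, s2, s3, s5, s6, s7}; fixed.
Sat(EF (q ∧ ¬b)) = {s0, s2, s3, s5, s6, s7}
EG (EF (q ∧ ¬b)): greatest fixpoint, start Z0 = {s0, s2, s3, s5, s6, s7}, keep only states in Sat with some successor in Z. Already a fixed point.
Sat(EG (EF (q ∧ ¬b))) = {s0, s2, s3, s5, s6, s7}

{s0, s2, s3, s5, s6, s7}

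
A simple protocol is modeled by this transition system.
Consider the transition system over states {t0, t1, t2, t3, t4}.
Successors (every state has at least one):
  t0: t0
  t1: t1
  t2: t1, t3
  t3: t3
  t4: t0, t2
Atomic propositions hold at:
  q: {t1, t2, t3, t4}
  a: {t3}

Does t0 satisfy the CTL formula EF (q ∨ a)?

No

Sat(q ∨ a) = {t1, t2, t3, t4}
EF (q ∨ a): least fixpoint, start Z0 = {t1, t2, t3, t4}, add states with some successor in Z. Already a fixed point.
Sat(EF (q ∨ a)) = {t1, t2, t3, t4}
t0 ∉ Sat(EF (q ∨ a)) = {t1, t2, t3, t4}, so the formula does not hold at t0.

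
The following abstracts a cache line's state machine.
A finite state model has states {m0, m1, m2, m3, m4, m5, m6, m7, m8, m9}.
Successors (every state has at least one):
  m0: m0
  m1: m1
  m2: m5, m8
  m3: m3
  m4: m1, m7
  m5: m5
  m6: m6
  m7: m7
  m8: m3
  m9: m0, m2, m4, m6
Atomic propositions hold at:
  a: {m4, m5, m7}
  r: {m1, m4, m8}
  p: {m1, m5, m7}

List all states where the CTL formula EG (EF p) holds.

{m1, m2, m4, m5, m7, m9}

EF p: least fixpoint, start Z0 = {m1, m5, m7}, add states with some successor in Z. Z1 = {m1, m2, m4, m5, m7}; Z2 = {m1, m2, m4, m5, m7, m9}; fixed.
Sat(EF p) = {m1, m2, m4, m5, m7, m9}
EG (EF p): greatest fixpoint, start Z0 = {m1, m2, m4, m5, m7, m9}, keep only states in Sat with some successor in Z. Already a fixed point.
Sat(EG (EF p)) = {m1, m2, m4, m5, m7, m9}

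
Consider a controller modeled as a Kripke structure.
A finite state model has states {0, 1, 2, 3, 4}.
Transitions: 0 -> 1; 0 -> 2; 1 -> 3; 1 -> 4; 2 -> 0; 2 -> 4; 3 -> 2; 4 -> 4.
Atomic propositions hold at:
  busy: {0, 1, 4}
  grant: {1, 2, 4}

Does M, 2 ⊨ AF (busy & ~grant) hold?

Sat(~grant) = {0, 3}
Sat(busy & ~grant) = {0}
AF (busy & ~grant): least fixpoint, start Z0 = {0}, add states with every successor in Z. Already a fixed point.
Sat(AF (busy & ~grant)) = {0}
2 ∉ Sat(AF (busy & ~grant)) = {0}, so the formula does not hold at 2.

No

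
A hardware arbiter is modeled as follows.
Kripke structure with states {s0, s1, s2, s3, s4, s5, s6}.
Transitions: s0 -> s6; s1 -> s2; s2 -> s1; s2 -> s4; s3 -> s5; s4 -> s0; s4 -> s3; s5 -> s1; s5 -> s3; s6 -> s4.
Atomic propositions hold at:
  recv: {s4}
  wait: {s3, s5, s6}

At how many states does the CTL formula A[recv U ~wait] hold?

Sat(~wait) = {s0, s1, s2, s4}
A[recv U ~wait]: least fixpoint, start Z0 = Sat(~wait) = {s0, s1, s2, s4}, add states in Sat(recv) with every successor in Z. Already a fixed point.
Sat(A[recv U ~wait]) = {s0, s1, s2, s4}
|Sat(A[recv U ~wait])| = |{s0, s1, s2, s4}| = 4.

4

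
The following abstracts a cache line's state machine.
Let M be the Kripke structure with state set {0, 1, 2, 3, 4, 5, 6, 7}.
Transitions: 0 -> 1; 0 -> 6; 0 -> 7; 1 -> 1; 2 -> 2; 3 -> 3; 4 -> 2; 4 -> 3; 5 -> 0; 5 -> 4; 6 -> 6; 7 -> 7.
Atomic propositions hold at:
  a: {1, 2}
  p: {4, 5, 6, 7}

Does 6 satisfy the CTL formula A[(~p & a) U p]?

Sat(~p) = {0, 1, 2, 3}
Sat(~p & a) = {1, 2}
A[(~p & a) U p]: least fixpoint, start Z0 = Sat(p) = {4, 5, 6, 7}, add states in Sat(~p & a) with every successor in Z. Already a fixed point.
Sat(A[(~p & a) U p]) = {4, 5, 6, 7}
6 ∈ Sat(A[(~p & a) U p]) = {4, 5, 6, 7}, so the formula holds at 6.

Yes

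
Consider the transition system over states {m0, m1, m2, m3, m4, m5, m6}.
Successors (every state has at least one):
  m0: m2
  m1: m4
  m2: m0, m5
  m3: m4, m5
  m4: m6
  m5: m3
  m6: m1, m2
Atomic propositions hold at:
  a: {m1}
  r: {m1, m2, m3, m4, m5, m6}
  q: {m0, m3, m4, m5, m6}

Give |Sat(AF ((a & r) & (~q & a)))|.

Sat(a & r) = {m1}
Sat(~q) = {m1, m2}
Sat(~q & a) = {m1}
Sat((a & r) & (~q & a)) = {m1}
AF ((a & r) & (~q & a)): least fixpoint, start Z0 = {m1}, add states with every successor in Z. Already a fixed point.
Sat(AF ((a & r) & (~q & a))) = {m1}
|Sat(AF ((a & r) & (~q & a)))| = |{m1}| = 1.

1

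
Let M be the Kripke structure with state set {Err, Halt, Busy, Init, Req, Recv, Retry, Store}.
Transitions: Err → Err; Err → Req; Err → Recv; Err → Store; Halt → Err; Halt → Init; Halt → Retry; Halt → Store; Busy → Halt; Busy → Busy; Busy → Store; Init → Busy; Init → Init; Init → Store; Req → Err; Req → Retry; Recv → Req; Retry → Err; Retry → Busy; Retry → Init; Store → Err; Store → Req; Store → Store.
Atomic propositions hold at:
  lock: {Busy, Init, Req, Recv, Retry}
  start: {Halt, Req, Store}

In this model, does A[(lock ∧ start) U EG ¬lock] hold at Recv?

Sat(lock ∧ start) = {Req}
Sat(¬lock) = {Err, Halt, Store}
EG ¬lock: greatest fixpoint, start Z0 = {Err, Halt, Store}, keep only states in Sat with some successor in Z. Already a fixed point.
Sat(EG ¬lock) = {Err, Halt, Store}
A[(lock ∧ start) U EG ¬lock]: least fixpoint, start Z0 = Sat(EG ¬lock) = {Err, Halt, Store}, add states in Sat(lock ∧ start) with every successor in Z. Already a fixed point.
Sat(A[(lock ∧ start) U EG ¬lock]) = {Err, Halt, Store}
Recv ∉ Sat(A[(lock ∧ start) U EG ¬lock]) = {Err, Halt, Store}, so the formula does not hold at Recv.

No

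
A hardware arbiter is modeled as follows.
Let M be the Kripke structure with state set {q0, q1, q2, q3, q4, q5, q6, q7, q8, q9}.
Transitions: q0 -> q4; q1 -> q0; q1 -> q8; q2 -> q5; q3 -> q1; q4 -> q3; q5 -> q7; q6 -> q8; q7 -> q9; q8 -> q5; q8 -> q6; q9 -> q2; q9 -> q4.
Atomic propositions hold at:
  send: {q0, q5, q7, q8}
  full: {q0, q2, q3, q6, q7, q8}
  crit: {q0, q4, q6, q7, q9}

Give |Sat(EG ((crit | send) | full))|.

6

Sat(crit | send) = {q0, q4, q5, q6, q7, q8, q9}
Sat((crit | send) | full) = {q0, q2, q3, q4, q5, q6, q7, q8, q9}
EG ((crit | send) | full): greatest fixpoint, start Z0 = {q0, q2, q3, q4, q5, q6, q7, q8, q9}, keep only states in Sat with some successor in Z. Z1 = {q0, q2, q4, q5, q6, q7, q8, q9}; Z2 = {q0, q2, q5, q6, q7, q8, q9}; Z3 = {q2, q5, q6, q7, q8, q9}; fixed.
Sat(EG ((crit | send) | full)) = {q2, q5, q6, q7, q8, q9}
|Sat(EG ((crit | send) | full))| = |{q2, q5, q6, q7, q8, q9}| = 6.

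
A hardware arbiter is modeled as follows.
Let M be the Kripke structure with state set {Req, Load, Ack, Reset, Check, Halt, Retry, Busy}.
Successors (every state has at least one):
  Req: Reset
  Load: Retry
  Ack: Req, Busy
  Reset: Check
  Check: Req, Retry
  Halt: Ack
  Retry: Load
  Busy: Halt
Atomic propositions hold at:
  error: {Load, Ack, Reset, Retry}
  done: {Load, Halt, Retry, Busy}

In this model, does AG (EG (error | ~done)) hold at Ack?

No

Sat(~done) = {Req, Ack, Reset, Check}
Sat(error | ~done) = {Req, Load, Ack, Reset, Check, Retry}
EG (error | ~done): greatest fixpoint, start Z0 = {Req, Load, Ack, Reset, Check, Retry}, keep only states in Sat with some successor in Z. Already a fixed point.
Sat(EG (error | ~done)) = {Req, Load, Ack, Reset, Check, Retry}
AG (EG (error | ~done)): greatest fixpoint, start Z0 = {Req, Load, Ack, Reset, Check, Retry}, keep only states in Sat with every successor in Z. Z1 = {Req, Load, Reset, Check, Retry}; fixed.
Sat(AG (EG (error | ~done))) = {Req, Load, Reset, Check, Retry}
Ack ∉ Sat(AG (EG (error | ~done))) = {Req, Load, Reset, Check, Retry}, so the formula does not hold at Ack.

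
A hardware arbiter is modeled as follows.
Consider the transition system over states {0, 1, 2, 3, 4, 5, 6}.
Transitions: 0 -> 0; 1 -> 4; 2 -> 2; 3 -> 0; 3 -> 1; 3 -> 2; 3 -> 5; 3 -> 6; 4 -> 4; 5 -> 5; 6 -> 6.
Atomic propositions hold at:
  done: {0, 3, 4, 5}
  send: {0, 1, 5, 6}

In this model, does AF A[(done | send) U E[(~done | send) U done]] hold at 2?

No

Sat(done | send) = {0, 1, 3, 4, 5, 6}
Sat(~done) = {1, 2, 6}
Sat(~done | send) = {0, 1, 2, 5, 6}
E[(~done | send) U done]: least fixpoint, start Z0 = Sat(done) = {0, 3, 4, 5}, add states in Sat(~done | send) with some successor in Z. Z1 = {0, 1, 3, 4, 5}; fixed.
Sat(E[(~done | send) U done]) = {0, 1, 3, 4, 5}
A[(done | send) U E[(~done | send) U done]]: least fixpoint, start Z0 = Sat(E[(~done | send) U done]) = {0, 1, 3, 4, 5}, add states in Sat(done | send) with every successor in Z. Already a fixed point.
Sat(A[(done | send) U E[(~done | send) U done]]) = {0, 1, 3, 4, 5}
AF A[(done | send) U E[(~done | send) U done]]: least fixpoint, start Z0 = {0, 1, 3, 4, 5}, add states with every successor in Z. Already a fixed point.
Sat(AF A[(done | send) U E[(~done | send) U done]]) = {0, 1, 3, 4, 5}
2 ∉ Sat(AF A[(done | send) U E[(~done | send) U done]]) = {0, 1, 3, 4, 5}, so the formula does not hold at 2.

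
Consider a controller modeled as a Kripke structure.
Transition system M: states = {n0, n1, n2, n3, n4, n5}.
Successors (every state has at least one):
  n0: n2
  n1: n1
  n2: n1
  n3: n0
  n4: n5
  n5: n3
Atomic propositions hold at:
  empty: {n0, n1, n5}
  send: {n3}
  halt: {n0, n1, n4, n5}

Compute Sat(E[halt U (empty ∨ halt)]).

{n0, n1, n4, n5}

Sat(empty ∨ halt) = {n0, n1, n4, n5}
E[halt U (empty ∨ halt)]: least fixpoint, start Z0 = Sat((empty ∨ halt)) = {n0, n1, n4, n5}, add states in Sat(halt) with some successor in Z. Already a fixed point.
Sat(E[halt U (empty ∨ halt)]) = {n0, n1, n4, n5}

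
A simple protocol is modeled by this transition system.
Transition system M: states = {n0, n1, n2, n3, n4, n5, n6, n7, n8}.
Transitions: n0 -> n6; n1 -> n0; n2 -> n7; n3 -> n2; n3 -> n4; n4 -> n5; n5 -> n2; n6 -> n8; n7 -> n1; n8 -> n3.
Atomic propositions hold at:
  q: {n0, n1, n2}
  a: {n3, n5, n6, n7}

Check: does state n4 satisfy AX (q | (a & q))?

No

Sat(a & q) = ∅
Sat(q | (a & q)) = {n0, n1, n2}
Sat(AX (q | (a & q))) = {s : every successor in {n0, n1, n2}} = {n1, n5, n7}
n4 ∉ Sat(AX (q | (a & q))) = {n1, n5, n7}, so the formula does not hold at n4.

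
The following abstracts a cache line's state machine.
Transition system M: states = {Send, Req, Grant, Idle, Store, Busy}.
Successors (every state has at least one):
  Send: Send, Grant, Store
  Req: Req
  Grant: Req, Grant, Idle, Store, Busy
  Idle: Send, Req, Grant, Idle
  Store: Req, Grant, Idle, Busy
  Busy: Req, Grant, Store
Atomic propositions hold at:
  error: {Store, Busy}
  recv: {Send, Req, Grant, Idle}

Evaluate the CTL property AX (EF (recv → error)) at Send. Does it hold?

Sat(recv → error) = {Store, Busy}
EF (recv → error): least fixpoint, start Z0 = {Store, Busy}, add states with some successor in Z. Z1 = {Send, Grant, Store, Busy}; Z2 = {Send, Grant, Idle, Store, Busy}; fixed.
Sat(EF (recv → error)) = {Send, Grant, Idle, Store, Busy}
Sat(AX (EF (recv → error))) = {s : every successor in {Send, Grant, Idle, Store, Busy}} = {Send}
Send ∈ Sat(AX (EF (recv → error))) = {Send}, so the formula holds at Send.

Yes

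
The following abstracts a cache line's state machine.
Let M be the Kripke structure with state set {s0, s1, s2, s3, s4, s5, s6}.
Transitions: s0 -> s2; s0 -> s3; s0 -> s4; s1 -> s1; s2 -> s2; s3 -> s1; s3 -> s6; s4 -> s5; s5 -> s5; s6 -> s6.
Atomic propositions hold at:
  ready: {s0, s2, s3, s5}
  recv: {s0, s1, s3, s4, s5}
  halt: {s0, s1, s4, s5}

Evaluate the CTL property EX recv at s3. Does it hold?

Yes

Sat(EX recv) = {s : some successor in {s0, s1, s3, s4, s5}} = {s0, s1, s3, s4, s5}
s3 ∈ Sat(EX recv) = {s0, s1, s3, s4, s5}, so the formula holds at s3.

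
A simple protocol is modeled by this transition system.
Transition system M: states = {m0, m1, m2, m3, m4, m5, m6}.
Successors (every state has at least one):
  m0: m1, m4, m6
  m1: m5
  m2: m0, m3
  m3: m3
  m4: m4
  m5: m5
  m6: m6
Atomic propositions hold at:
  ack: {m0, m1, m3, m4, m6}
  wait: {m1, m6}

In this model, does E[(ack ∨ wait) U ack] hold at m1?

Sat(ack ∨ wait) = {m0, m1, m3, m4, m6}
E[(ack ∨ wait) U ack]: least fixpoint, start Z0 = Sat(ack) = {m0, m1, m3, m4, m6}, add states in Sat(ack ∨ wait) with some successor in Z. Already a fixed point.
Sat(E[(ack ∨ wait) U ack]) = {m0, m1, m3, m4, m6}
m1 ∈ Sat(E[(ack ∨ wait) U ack]) = {m0, m1, m3, m4, m6}, so the formula holds at m1.

Yes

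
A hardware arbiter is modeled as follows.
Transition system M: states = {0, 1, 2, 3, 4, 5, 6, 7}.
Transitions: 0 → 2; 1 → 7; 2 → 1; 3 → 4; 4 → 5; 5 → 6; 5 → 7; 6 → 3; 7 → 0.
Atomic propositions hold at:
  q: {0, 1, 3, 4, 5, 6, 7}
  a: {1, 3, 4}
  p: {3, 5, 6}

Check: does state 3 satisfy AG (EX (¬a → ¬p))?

Sat(¬a) = {0, 2, 5, 6, 7}
Sat(¬p) = {0, 1, 2, 4, 7}
Sat(¬a → ¬p) = {0, 1, 2, 3, 4, 7}
Sat(EX (¬a → ¬p)) = {s : some successor in {0, 1, 2, 3, 4, 7}} = {0, 1, 2, 3, 5, 6, 7}
AG (EX (¬a → ¬p)): greatest fixpoint, start Z0 = {0, 1, 2, 3, 5, 6, 7}, keep only states in Sat with every successor in Z. Z1 = {0, 1, 2, 5, 6, 7}; Z2 = {0, 1, 2, 5, 7}; Z3 = {0, 1, 2, 7}; fixed.
Sat(AG (EX (¬a → ¬p))) = {0, 1, 2, 7}
3 ∉ Sat(AG (EX (¬a → ¬p))) = {0, 1, 2, 7}, so the formula does not hold at 3.

No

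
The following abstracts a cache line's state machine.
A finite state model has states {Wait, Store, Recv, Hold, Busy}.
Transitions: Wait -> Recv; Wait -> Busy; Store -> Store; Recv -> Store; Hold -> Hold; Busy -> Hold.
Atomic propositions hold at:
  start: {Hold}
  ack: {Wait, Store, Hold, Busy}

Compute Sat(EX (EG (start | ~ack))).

Sat(~ack) = {Recv}
Sat(start | ~ack) = {Recv, Hold}
EG (start | ~ack): greatest fixpoint, start Z0 = {Recv, Hold}, keep only states in Sat with some successor in Z. Z1 = {Hold}; fixed.
Sat(EG (start | ~ack)) = {Hold}
Sat(EX (EG (start | ~ack))) = {s : some successor in {Hold}} = {Hold, Busy}

{Hold, Busy}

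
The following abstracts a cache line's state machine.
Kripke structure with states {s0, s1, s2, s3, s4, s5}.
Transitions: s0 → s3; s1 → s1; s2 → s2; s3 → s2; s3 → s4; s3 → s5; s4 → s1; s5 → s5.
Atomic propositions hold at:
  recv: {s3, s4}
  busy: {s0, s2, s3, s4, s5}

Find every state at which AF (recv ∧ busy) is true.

Sat(recv ∧ busy) = {s3, s4}
AF (recv ∧ busy): least fixpoint, start Z0 = {s3, s4}, add states with every successor in Z. Z1 = {s0, s3, s4}; fixed.
Sat(AF (recv ∧ busy)) = {s0, s3, s4}

{s0, s3, s4}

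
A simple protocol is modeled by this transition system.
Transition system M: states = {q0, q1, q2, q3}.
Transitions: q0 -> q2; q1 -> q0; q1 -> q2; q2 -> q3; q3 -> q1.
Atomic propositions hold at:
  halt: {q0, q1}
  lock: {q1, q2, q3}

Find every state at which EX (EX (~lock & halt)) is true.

{q3}

Sat(~lock) = {q0}
Sat(~lock & halt) = {q0}
Sat(EX (~lock & halt)) = {s : some successor in {q0}} = {q1}
Sat(EX (EX (~lock & halt))) = {s : some successor in {q1}} = {q3}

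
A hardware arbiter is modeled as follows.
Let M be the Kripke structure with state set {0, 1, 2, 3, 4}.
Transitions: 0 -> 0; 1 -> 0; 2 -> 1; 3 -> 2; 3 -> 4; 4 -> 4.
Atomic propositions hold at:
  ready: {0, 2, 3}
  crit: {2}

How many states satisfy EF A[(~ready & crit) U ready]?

4

Sat(~ready) = {1, 4}
Sat(~ready & crit) = ∅
A[(~ready & crit) U ready]: least fixpoint, start Z0 = Sat(ready) = {0, 2, 3}, add states in Sat(~ready & crit) with every successor in Z. Already a fixed point.
Sat(A[(~ready & crit) U ready]) = {0, 2, 3}
EF A[(~ready & crit) U ready]: least fixpoint, start Z0 = {0, 2, 3}, add states with some successor in Z. Z1 = {0, 1, 2, 3}; fixed.
Sat(EF A[(~ready & crit) U ready]) = {0, 1, 2, 3}
|Sat(EF A[(~ready & crit) U ready])| = |{0, 1, 2, 3}| = 4.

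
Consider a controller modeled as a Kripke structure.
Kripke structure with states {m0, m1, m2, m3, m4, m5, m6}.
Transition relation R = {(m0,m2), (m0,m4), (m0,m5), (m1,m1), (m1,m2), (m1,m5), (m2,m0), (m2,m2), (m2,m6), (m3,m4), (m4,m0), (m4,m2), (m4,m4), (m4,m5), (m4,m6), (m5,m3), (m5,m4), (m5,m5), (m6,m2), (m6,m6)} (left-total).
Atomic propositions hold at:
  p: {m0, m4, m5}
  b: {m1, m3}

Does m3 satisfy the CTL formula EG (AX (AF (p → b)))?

No

Sat(p → b) = {m1, m2, m3, m6}
AF (p → b): least fixpoint, start Z0 = {m1, m2, m3, m6}, add states with every successor in Z. Already a fixed point.
Sat(AF (p → b)) = {m1, m2, m3, m6}
Sat(AX (AF (p → b))) = {s : every successor in {m1, m2, m3, m6}} = {m6}
EG (AX (AF (p → b))): greatest fixpoint, start Z0 = {m6}, keep only states in Sat with some successor in Z. Already a fixed point.
Sat(EG (AX (AF (p → b)))) = {m6}
m3 ∉ Sat(EG (AX (AF (p → b)))) = {m6}, so the formula does not hold at m3.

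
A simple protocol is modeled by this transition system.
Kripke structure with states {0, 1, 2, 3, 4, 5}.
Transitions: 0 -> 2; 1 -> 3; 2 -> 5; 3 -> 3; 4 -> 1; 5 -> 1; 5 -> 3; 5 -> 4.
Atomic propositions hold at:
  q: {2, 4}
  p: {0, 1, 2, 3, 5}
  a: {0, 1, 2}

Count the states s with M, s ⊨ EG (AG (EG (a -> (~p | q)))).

1

Sat(~p) = {4}
Sat(~p | q) = {2, 4}
Sat(a -> (~p | q)) = {2, 3, 4, 5}
EG (a -> (~p | q)): greatest fixpoint, start Z0 = {2, 3, 4, 5}, keep only states in Sat with some successor in Z. Z1 = {2, 3, 5}; fixed.
Sat(EG (a -> (~p | q))) = {2, 3, 5}
AG (EG (a -> (~p | q))): greatest fixpoint, start Z0 = {2, 3, 5}, keep only states in Sat with every successor in Z. Z1 = {2, 3}; Z2 = {3}; fixed.
Sat(AG (EG (a -> (~p | q)))) = {3}
EG (AG (EG (a -> (~p | q)))): greatest fixpoint, start Z0 = {3}, keep only states in Sat with some successor in Z. Already a fixed point.
Sat(EG (AG (EG (a -> (~p | q))))) = {3}
|Sat(EG (AG (EG (a -> (~p | q)))))| = |{3}| = 1.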